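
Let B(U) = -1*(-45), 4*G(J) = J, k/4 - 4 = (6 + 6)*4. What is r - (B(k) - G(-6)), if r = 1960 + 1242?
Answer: 6311/2 ≈ 3155.5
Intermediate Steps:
k = 208 (k = 16 + 4*((6 + 6)*4) = 16 + 4*(12*4) = 16 + 4*48 = 16 + 192 = 208)
G(J) = J/4
B(U) = 45
r = 3202
r - (B(k) - G(-6)) = 3202 - (45 - (-6)/4) = 3202 - (45 - 1*(-3/2)) = 3202 - (45 + 3/2) = 3202 - 1*93/2 = 3202 - 93/2 = 6311/2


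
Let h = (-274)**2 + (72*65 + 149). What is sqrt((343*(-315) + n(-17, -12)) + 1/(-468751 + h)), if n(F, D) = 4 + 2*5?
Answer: I*sqrt(16334418103280042)/388846 ≈ 328.68*I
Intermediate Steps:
n(F, D) = 14 (n(F, D) = 4 + 10 = 14)
h = 79905 (h = 75076 + (4680 + 149) = 75076 + 4829 = 79905)
sqrt((343*(-315) + n(-17, -12)) + 1/(-468751 + h)) = sqrt((343*(-315) + 14) + 1/(-468751 + 79905)) = sqrt((-108045 + 14) + 1/(-388846)) = sqrt(-108031 - 1/388846) = sqrt(-42007422227/388846) = I*sqrt(16334418103280042)/388846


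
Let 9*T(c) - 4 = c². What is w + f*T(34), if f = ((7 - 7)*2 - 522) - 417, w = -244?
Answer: -363812/3 ≈ -1.2127e+5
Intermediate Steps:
f = -939 (f = (0*2 - 522) - 417 = (0 - 522) - 417 = -522 - 417 = -939)
T(c) = 4/9 + c²/9
w + f*T(34) = -244 - 939*(4/9 + (⅑)*34²) = -244 - 939*(4/9 + (⅑)*1156) = -244 - 939*(4/9 + 1156/9) = -244 - 939*1160/9 = -244 - 363080/3 = -363812/3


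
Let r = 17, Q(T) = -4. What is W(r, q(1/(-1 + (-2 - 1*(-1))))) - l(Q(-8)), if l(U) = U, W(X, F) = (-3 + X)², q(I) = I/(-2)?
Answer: 200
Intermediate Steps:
q(I) = -I/2 (q(I) = I*(-½) = -I/2)
W(r, q(1/(-1 + (-2 - 1*(-1))))) - l(Q(-8)) = (-3 + 17)² - 1*(-4) = 14² + 4 = 196 + 4 = 200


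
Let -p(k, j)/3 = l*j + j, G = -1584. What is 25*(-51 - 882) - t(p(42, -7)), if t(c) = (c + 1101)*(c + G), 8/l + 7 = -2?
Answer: 15496025/9 ≈ 1.7218e+6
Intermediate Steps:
l = -8/9 (l = 8/(-7 - 2) = 8/(-9) = 8*(-⅑) = -8/9 ≈ -0.88889)
p(k, j) = -j/3 (p(k, j) = -3*(-8*j/9 + j) = -j/3)
t(c) = (-1584 + c)*(1101 + c) (t(c) = (c + 1101)*(c - 1584) = (1101 + c)*(-1584 + c) = (-1584 + c)*(1101 + c))
25*(-51 - 882) - t(p(42, -7)) = 25*(-51 - 882) - (-1743984 + (-⅓*(-7))² - (-161)*(-7)) = 25*(-933) - (-1743984 + (7/3)² - 483*7/3) = -23325 - (-1743984 + 49/9 - 1127) = -23325 - 1*(-15705950/9) = -23325 + 15705950/9 = 15496025/9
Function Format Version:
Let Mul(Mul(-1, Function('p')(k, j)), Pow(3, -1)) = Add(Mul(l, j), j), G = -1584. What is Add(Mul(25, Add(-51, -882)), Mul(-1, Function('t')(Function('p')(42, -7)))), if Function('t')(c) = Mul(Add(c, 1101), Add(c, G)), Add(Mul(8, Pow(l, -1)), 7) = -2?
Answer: Rational(15496025, 9) ≈ 1.7218e+6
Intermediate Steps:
l = Rational(-8, 9) (l = Mul(8, Pow(Add(-7, -2), -1)) = Mul(8, Pow(-9, -1)) = Mul(8, Rational(-1, 9)) = Rational(-8, 9) ≈ -0.88889)
Function('p')(k, j) = Mul(Rational(-1, 3), j) (Function('p')(k, j) = Mul(-3, Add(Mul(Rational(-8, 9), j), j)) = Mul(-3, Mul(Rational(1, 9), j)) = Mul(Rational(-1, 3), j))
Function('t')(c) = Mul(Add(-1584, c), Add(1101, c)) (Function('t')(c) = Mul(Add(c, 1101), Add(c, -1584)) = Mul(Add(1101, c), Add(-1584, c)) = Mul(Add(-1584, c), Add(1101, c)))
Add(Mul(25, Add(-51, -882)), Mul(-1, Function('t')(Function('p')(42, -7)))) = Add(Mul(25, Add(-51, -882)), Mul(-1, Add(-1743984, Pow(Mul(Rational(-1, 3), -7), 2), Mul(-483, Mul(Rational(-1, 3), -7))))) = Add(Mul(25, -933), Mul(-1, Add(-1743984, Pow(Rational(7, 3), 2), Mul(-483, Rational(7, 3))))) = Add(-23325, Mul(-1, Add(-1743984, Rational(49, 9), -1127))) = Add(-23325, Mul(-1, Rational(-15705950, 9))) = Add(-23325, Rational(15705950, 9)) = Rational(15496025, 9)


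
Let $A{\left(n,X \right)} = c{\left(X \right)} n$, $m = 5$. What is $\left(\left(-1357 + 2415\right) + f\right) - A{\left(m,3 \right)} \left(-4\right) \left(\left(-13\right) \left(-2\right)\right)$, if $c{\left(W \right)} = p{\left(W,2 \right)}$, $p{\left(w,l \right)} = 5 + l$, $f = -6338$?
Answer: $-1640$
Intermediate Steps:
$c{\left(W \right)} = 7$ ($c{\left(W \right)} = 5 + 2 = 7$)
$A{\left(n,X \right)} = 7 n$
$\left(\left(-1357 + 2415\right) + f\right) - A{\left(m,3 \right)} \left(-4\right) \left(\left(-13\right) \left(-2\right)\right) = \left(\left(-1357 + 2415\right) - 6338\right) - 7 \cdot 5 \left(-4\right) \left(\left(-13\right) \left(-2\right)\right) = \left(1058 - 6338\right) - 35 \left(-4\right) 26 = -5280 - \left(-140\right) 26 = -5280 - -3640 = -5280 + 3640 = -1640$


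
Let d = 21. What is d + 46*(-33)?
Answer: -1497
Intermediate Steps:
d + 46*(-33) = 21 + 46*(-33) = 21 - 1518 = -1497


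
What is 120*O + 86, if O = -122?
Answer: -14554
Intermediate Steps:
120*O + 86 = 120*(-122) + 86 = -14640 + 86 = -14554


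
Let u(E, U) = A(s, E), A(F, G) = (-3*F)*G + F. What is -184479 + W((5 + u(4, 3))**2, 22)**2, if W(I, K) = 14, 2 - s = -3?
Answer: -184283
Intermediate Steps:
s = 5 (s = 2 - 1*(-3) = 2 + 3 = 5)
A(F, G) = F - 3*F*G (A(F, G) = -3*F*G + F = F - 3*F*G)
u(E, U) = 5 - 15*E (u(E, U) = 5*(1 - 3*E) = 5 - 15*E)
-184479 + W((5 + u(4, 3))**2, 22)**2 = -184479 + 14**2 = -184479 + 196 = -184283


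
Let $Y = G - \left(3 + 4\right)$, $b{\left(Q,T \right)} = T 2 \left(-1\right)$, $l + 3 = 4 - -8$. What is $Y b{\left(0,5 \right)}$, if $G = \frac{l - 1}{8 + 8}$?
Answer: $65$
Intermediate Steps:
$l = 9$ ($l = -3 + \left(4 - -8\right) = -3 + \left(4 + 8\right) = -3 + 12 = 9$)
$G = \frac{1}{2}$ ($G = \frac{9 - 1}{8 + 8} = \frac{8}{16} = 8 \cdot \frac{1}{16} = \frac{1}{2} \approx 0.5$)
$b{\left(Q,T \right)} = - 2 T$ ($b{\left(Q,T \right)} = 2 T \left(-1\right) = - 2 T$)
$Y = - \frac{13}{2}$ ($Y = \frac{1}{2} - \left(3 + 4\right) = \frac{1}{2} - 7 = - \frac{13}{2} \approx -6.5$)
$Y b{\left(0,5 \right)} = - \frac{13 \left(\left(-2\right) 5\right)}{2} = \left(- \frac{13}{2}\right) \left(-10\right) = 65$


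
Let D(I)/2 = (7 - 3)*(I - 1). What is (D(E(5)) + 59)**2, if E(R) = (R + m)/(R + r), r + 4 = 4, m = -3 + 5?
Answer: 96721/25 ≈ 3868.8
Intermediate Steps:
m = 2
r = 0 (r = -4 + 4 = 0)
E(R) = (2 + R)/R (E(R) = (R + 2)/(R + 0) = (2 + R)/R)
D(I) = -8 + 8*I (D(I) = 2*((7 - 3)*(I - 1)) = 2*(4*(-1 + I)) = 2*(-4 + 4*I) = -8 + 8*I)
(D(E(5)) + 59)**2 = ((-8 + 8*((2 + 5)/5)) + 59)**2 = ((-8 + 8*((1/5)*7)) + 59)**2 = ((-8 + 8*(7/5)) + 59)**2 = ((-8 + 56/5) + 59)**2 = (16/5 + 59)**2 = (311/5)**2 = 96721/25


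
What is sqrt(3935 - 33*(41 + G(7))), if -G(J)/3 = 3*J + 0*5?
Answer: sqrt(4661) ≈ 68.271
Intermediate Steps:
G(J) = -9*J (G(J) = -3*(3*J + 0*5) = -3*(3*J + 0) = -9*J)
sqrt(3935 - 33*(41 + G(7))) = sqrt(3935 - 33*(41 - 9*7)) = sqrt(3935 - 33*(41 - 63)) = sqrt(3935 - 33*(-22)) = sqrt(3935 + 726) = sqrt(4661)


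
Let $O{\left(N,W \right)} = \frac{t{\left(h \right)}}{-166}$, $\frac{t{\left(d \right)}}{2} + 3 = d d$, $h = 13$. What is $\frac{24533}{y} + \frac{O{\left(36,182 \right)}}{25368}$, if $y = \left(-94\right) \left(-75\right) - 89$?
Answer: $\frac{311169611}{88293324} \approx 3.5243$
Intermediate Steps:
$y = 6961$ ($y = 7050 - 89 = 6961$)
$t{\left(d \right)} = -6 + 2 d^{2}$ ($t{\left(d \right)} = -6 + 2 d d = -6 + 2 d^{2}$)
$O{\left(N,W \right)} = -2$ ($O{\left(N,W \right)} = \frac{-6 + 2 \cdot 13^{2}}{-166} = \left(-6 + 2 \cdot 169\right) \left(- \frac{1}{166}\right) = \left(-6 + 338\right) \left(- \frac{1}{166}\right) = 332 \left(- \frac{1}{166}\right) = -2$)
$\frac{24533}{y} + \frac{O{\left(36,182 \right)}}{25368} = \frac{24533}{6961} - \frac{2}{25368} = 24533 \cdot \frac{1}{6961} - \frac{1}{12684} = \frac{24533}{6961} - \frac{1}{12684} = \frac{311169611}{88293324}$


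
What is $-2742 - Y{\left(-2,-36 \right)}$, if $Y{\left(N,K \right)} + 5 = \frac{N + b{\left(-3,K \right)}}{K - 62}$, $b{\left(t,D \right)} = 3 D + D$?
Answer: $- \frac{134186}{49} \approx -2738.5$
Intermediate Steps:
$b{\left(t,D \right)} = 4 D$
$Y{\left(N,K \right)} = -5 + \frac{N + 4 K}{-62 + K}$ ($Y{\left(N,K \right)} = -5 + \frac{N + 4 K}{K - 62} = -5 + \frac{N + 4 K}{-62 + K}$)
$-2742 - Y{\left(-2,-36 \right)} = -2742 - \frac{310 - 2 - -36}{-62 - 36} = -2742 - \frac{310 - 2 + 36}{-98} = -2742 - \left(- \frac{1}{98}\right) 344 = -2742 - - \frac{172}{49} = -2742 + \frac{172}{49} = - \frac{134186}{49}$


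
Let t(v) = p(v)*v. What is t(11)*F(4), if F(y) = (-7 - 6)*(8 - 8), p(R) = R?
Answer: 0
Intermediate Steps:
F(y) = 0 (F(y) = -13*0 = 0)
t(v) = v² (t(v) = v*v = v²)
t(11)*F(4) = 11²*0 = 121*0 = 0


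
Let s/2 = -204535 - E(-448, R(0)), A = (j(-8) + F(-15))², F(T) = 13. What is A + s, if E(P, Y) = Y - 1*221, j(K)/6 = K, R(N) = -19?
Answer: -407365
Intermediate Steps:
j(K) = 6*K
E(P, Y) = -221 + Y (E(P, Y) = Y - 221 = -221 + Y)
A = 1225 (A = (6*(-8) + 13)² = (-48 + 13)² = (-35)² = 1225)
s = -408590 (s = 2*(-204535 - (-221 - 19)) = 2*(-204535 - 1*(-240)) = 2*(-204535 + 240) = 2*(-204295) = -408590)
A + s = 1225 - 408590 = -407365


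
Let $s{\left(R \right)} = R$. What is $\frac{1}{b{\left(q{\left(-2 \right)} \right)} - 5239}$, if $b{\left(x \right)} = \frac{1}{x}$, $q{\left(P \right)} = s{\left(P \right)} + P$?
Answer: $- \frac{4}{20957} \approx -0.00019087$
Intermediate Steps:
$q{\left(P \right)} = 2 P$ ($q{\left(P \right)} = P + P = 2 P$)
$\frac{1}{b{\left(q{\left(-2 \right)} \right)} - 5239} = \frac{1}{\frac{1}{2 \left(-2\right)} - 5239} = \frac{1}{\frac{1}{-4} - 5239} = \frac{1}{- \frac{1}{4} - 5239} = \frac{1}{- \frac{20957}{4}} = - \frac{4}{20957}$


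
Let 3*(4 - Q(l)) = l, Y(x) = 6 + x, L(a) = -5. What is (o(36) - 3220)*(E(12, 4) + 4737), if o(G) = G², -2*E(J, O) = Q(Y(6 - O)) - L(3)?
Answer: -27323686/3 ≈ -9.1079e+6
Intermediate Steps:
Q(l) = 4 - l/3
E(J, O) = -5/2 - O/6 (E(J, O) = -((4 - (6 + (6 - O))/3) - 1*(-5))/2 = -((4 - (12 - O)/3) + 5)/2 = -((4 + (-4 + O/3)) + 5)/2 = -(O/3 + 5)/2 = -(5 + O/3)/2 = -5/2 - O/6)
(o(36) - 3220)*(E(12, 4) + 4737) = (36² - 3220)*((-5/2 - ⅙*4) + 4737) = (1296 - 3220)*((-5/2 - ⅔) + 4737) = -1924*(-19/6 + 4737) = -1924*28403/6 = -27323686/3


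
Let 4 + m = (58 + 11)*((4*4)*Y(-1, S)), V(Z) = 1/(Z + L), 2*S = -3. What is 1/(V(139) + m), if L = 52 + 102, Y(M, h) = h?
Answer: -293/486379 ≈ -0.00060241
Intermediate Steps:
S = -3/2 (S = (1/2)*(-3) = -3/2 ≈ -1.5000)
L = 154
V(Z) = 1/(154 + Z) (V(Z) = 1/(Z + 154) = 1/(154 + Z))
m = -1660 (m = -4 + (58 + 11)*((4*4)*(-3/2)) = -4 + 69*(16*(-3/2)) = -4 + 69*(-24) = -4 - 1656 = -1660)
1/(V(139) + m) = 1/(1/(154 + 139) - 1660) = 1/(1/293 - 1660) = 1/(-486379/293) = -293/486379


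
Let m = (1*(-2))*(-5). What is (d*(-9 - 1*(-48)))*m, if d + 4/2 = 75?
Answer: 28470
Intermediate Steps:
d = 73 (d = -2 + 75 = 73)
m = 10 (m = -2*(-5) = 10)
(d*(-9 - 1*(-48)))*m = (73*(-9 - 1*(-48)))*10 = (73*(-9 + 48))*10 = (73*39)*10 = 2847*10 = 28470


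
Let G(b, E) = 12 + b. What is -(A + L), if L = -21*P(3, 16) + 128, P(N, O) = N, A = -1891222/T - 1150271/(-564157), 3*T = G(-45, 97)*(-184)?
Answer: 45018067565/51902444 ≈ 867.36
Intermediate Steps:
T = 2024 (T = ((12 - 45)*(-184))/3 = (-33*(-184))/3 = (1/3)*6072 = 2024)
A = -48391726425/51902444 (A = -1891222/2024 - 1150271/(-564157) = -1891222*1/2024 - 1150271*(-1/564157) = -945611/1012 + 1150271/564157 = -48391726425/51902444 ≈ -932.36)
L = 65 (L = -21*3 + 128 = -63 + 128 = 65)
-(A + L) = -(-48391726425/51902444 + 65) = -1*(-45018067565/51902444) = 45018067565/51902444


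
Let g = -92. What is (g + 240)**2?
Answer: 21904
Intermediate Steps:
(g + 240)**2 = (-92 + 240)**2 = 148**2 = 21904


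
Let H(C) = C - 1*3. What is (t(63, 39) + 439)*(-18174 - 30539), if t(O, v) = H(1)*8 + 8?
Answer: -20995303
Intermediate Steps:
H(C) = -3 + C (H(C) = C - 3 = -3 + C)
t(O, v) = -8 (t(O, v) = (-3 + 1)*8 + 8 = -2*8 + 8 = -16 + 8 = -8)
(t(63, 39) + 439)*(-18174 - 30539) = (-8 + 439)*(-18174 - 30539) = 431*(-48713) = -20995303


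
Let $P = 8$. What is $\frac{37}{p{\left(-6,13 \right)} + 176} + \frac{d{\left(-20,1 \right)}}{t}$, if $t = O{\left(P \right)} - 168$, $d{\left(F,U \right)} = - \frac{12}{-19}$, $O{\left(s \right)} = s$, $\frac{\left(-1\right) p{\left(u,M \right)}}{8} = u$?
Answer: $\frac{3431}{21280} \approx 0.16123$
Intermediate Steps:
$p{\left(u,M \right)} = - 8 u$
$d{\left(F,U \right)} = \frac{12}{19}$ ($d{\left(F,U \right)} = \left(-12\right) \left(- \frac{1}{19}\right) = \frac{12}{19}$)
$t = -160$ ($t = 8 - 168 = -160$)
$\frac{37}{p{\left(-6,13 \right)} + 176} + \frac{d{\left(-20,1 \right)}}{t} = \frac{37}{\left(-8\right) \left(-6\right) + 176} + \frac{12}{19 \left(-160\right)} = \frac{37}{48 + 176} + \frac{12}{19} \left(- \frac{1}{160}\right) = \frac{37}{224} - \frac{3}{760} = \frac{3431}{21280}$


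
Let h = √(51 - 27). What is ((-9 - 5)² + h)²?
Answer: 38440 + 784*√6 ≈ 40360.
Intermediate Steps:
h = 2*√6 (h = √24 = 2*√6 ≈ 4.8990)
((-9 - 5)² + h)² = ((-9 - 5)² + 2*√6)² = ((-14)² + 2*√6)² = (196 + 2*√6)²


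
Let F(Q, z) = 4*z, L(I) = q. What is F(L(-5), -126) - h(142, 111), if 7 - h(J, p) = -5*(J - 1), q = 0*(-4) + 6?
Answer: -1216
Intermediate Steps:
q = 6 (q = 0 + 6 = 6)
L(I) = 6
h(J, p) = 2 + 5*J (h(J, p) = 7 - (-5)*(J - 1) = 7 - (-5)*(-1 + J) = 7 - (5 - 5*J) = 7 + (-5 + 5*J) = 2 + 5*J)
F(L(-5), -126) - h(142, 111) = 4*(-126) - (2 + 5*142) = -504 - (2 + 710) = -504 - 1*712 = -504 - 712 = -1216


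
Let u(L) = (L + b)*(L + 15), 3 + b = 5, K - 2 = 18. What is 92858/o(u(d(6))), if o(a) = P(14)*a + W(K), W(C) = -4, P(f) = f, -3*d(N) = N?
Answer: -46429/2 ≈ -23215.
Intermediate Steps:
K = 20 (K = 2 + 18 = 20)
b = 2 (b = -3 + 5 = 2)
d(N) = -N/3
u(L) = (2 + L)*(15 + L) (u(L) = (L + 2)*(L + 15) = (2 + L)*(15 + L))
o(a) = -4 + 14*a (o(a) = 14*a - 4 = -4 + 14*a)
92858/o(u(d(6))) = 92858/(-4 + 14*(30 + (-⅓*6)² + 17*(-⅓*6))) = 92858/(-4 + 14*(30 + (-2)² + 17*(-2))) = 92858/(-4 + 14*(30 + 4 - 34)) = 92858/(-4 + 14*0) = 92858/(-4 + 0) = 92858/(-4) = 92858*(-¼) = -46429/2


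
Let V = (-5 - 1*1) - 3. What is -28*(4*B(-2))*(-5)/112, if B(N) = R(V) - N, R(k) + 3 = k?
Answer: -50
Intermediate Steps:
V = -9 (V = (-5 - 1) - 3 = -6 - 3 = -9)
R(k) = -3 + k
B(N) = -12 - N (B(N) = (-3 - 9) - N = -12 - N)
-28*(4*B(-2))*(-5)/112 = -28*(4*(-12 - 1*(-2)))*(-5)/112 = -28*(4*(-12 + 2))*(-5)/112 = -28*(4*(-10))*(-5)/112 = -28*(-40*(-5))/112 = -5600/112 = -28*25/14 = -50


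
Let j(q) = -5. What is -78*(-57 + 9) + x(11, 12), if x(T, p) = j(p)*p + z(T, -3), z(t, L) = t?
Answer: 3695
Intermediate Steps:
x(T, p) = T - 5*p (x(T, p) = -5*p + T = T - 5*p)
-78*(-57 + 9) + x(11, 12) = -78*(-57 + 9) + (11 - 5*12) = -78*(-48) + (11 - 60) = 3744 - 49 = 3695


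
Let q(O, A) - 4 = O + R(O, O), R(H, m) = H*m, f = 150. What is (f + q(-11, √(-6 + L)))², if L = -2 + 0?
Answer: 69696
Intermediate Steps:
L = -2
q(O, A) = 4 + O + O² (q(O, A) = 4 + (O + O*O) = 4 + (O + O²) = 4 + O + O²)
(f + q(-11, √(-6 + L)))² = (150 + (4 - 11 + (-11)²))² = (150 + (4 - 11 + 121))² = (150 + 114)² = 264² = 69696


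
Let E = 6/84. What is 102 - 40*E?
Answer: 694/7 ≈ 99.143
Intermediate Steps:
E = 1/14 (E = 6*(1/84) = 1/14 ≈ 0.071429)
102 - 40*E = 102 - 40*1/14 = 102 - 20/7 = 694/7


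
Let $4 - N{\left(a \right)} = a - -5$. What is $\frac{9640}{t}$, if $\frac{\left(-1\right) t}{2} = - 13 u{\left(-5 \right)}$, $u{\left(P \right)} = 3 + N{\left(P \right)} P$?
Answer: $- \frac{4820}{221} \approx -21.81$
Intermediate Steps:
$N{\left(a \right)} = -1 - a$ ($N{\left(a \right)} = 4 - \left(a - -5\right) = 4 - \left(a + 5\right) = 4 - \left(5 + a\right) = -1 - a$)
$u{\left(P \right)} = 3 + P \left(-1 - P\right)$ ($u{\left(P \right)} = 3 + \left(-1 - P\right) P = 3 + P \left(-1 - P\right)$)
$t = -442$ ($t = - 2 \left(- 13 \left(3 - - 5 \left(1 - 5\right)\right)\right) = - 2 \left(- 13 \left(3 - \left(-5\right) \left(-4\right)\right)\right) = - 2 \left(- 13 \left(3 - 20\right)\right) = - 2 \left(\left(-13\right) \left(-17\right)\right) = \left(-2\right) 221 = -442$)
$\frac{9640}{t} = \frac{9640}{-442} = 9640 \left(- \frac{1}{442}\right) = - \frac{4820}{221}$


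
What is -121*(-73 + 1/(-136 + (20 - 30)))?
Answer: 1289739/146 ≈ 8833.8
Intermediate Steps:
-121*(-73 + 1/(-136 + (20 - 30))) = -121*(-73 + 1/(-136 - 10)) = -121*(-73 + 1/(-146)) = -121*(-73 - 1/146) = -121*(-10659/146) = 1289739/146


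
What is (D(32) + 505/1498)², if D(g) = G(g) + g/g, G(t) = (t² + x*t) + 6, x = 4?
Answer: 3016081735969/2244004 ≈ 1.3441e+6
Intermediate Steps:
G(t) = 6 + t² + 4*t (G(t) = (t² + 4*t) + 6 = 6 + t² + 4*t)
D(g) = 7 + g² + 4*g (D(g) = (6 + g² + 4*g) + g/g = (6 + g² + 4*g) + 1 = 7 + g² + 4*g)
(D(32) + 505/1498)² = ((7 + 32² + 4*32) + 505/1498)² = ((7 + 1024 + 128) + 505*(1/1498))² = (1159 + 505/1498)² = (1736687/1498)² = 3016081735969/2244004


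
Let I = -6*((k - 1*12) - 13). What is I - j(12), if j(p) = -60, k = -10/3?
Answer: 230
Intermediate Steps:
k = -10/3 (k = -10*⅓ = -10/3 ≈ -3.3333)
I = 170 (I = -6*((-10/3 - 1*12) - 13) = -6*((-10/3 - 12) - 13) = -6*(-46/3 - 13) = -6*(-85/3) = 170)
I - j(12) = 170 - 1*(-60) = 170 + 60 = 230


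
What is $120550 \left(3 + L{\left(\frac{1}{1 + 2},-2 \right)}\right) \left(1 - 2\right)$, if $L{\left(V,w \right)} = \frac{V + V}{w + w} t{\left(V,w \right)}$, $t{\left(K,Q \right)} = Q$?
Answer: $- \frac{1205500}{3} \approx -4.0183 \cdot 10^{5}$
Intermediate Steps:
$L{\left(V,w \right)} = V$ ($L{\left(V,w \right)} = \frac{V + V}{w + w} w = \frac{2 V}{2 w} w = 2 V \frac{1}{2 w} w = \frac{V}{w} w = V$)
$120550 \left(3 + L{\left(\frac{1}{1 + 2},-2 \right)}\right) \left(1 - 2\right) = 120550 \left(3 + \frac{1}{1 + 2}\right) \left(1 - 2\right) = 120550 \left(3 + \frac{1}{3}\right) \left(-1\right) = 120550 \cdot \frac{10}{3} \left(-1\right) = 120550 \left(- \frac{10}{3}\right) = - \frac{1205500}{3}$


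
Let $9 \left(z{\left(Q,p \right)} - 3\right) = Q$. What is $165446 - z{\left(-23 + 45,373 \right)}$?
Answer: $\frac{1488965}{9} \approx 1.6544 \cdot 10^{5}$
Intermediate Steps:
$z{\left(Q,p \right)} = 3 + \frac{Q}{9}$
$165446 - z{\left(-23 + 45,373 \right)} = 165446 - \left(3 + \frac{-23 + 45}{9}\right) = 165446 - \left(3 + \frac{1}{9} \cdot 22\right) = 165446 - \left(3 + \frac{22}{9}\right) = 165446 - \frac{49}{9} = \frac{1488965}{9}$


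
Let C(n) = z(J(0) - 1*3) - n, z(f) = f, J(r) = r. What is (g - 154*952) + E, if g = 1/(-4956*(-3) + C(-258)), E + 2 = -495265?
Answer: -9707075624/15123 ≈ -6.4188e+5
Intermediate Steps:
E = -495267 (E = -2 - 495265 = -495267)
C(n) = -3 - n (C(n) = (0 - 1*3) - n = (0 - 3) - n = -3 - n)
g = 1/15123 (g = 1/(-4956*(-3) + (-3 - 1*(-258))) = 1/(-2478*(-6) + (-3 + 258)) = 1/(14868 + 255) = 1/15123 ≈ 6.6124e-5)
(g - 154*952) + E = (1/15123 - 154*952) - 495267 = (1/15123 - 146608) - 495267 = -2217152783/15123 - 495267 = -9707075624/15123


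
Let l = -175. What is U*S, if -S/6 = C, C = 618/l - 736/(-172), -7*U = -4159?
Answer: -140391204/52675 ≈ -2665.2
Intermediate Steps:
U = 4159/7 (U = -⅐*(-4159) = 4159/7 ≈ 594.14)
C = 5626/7525 (C = 618/(-175) - 736/(-172) = 618*(-1/175) - 736*(-1/172) = -618/175 + 184/43 = 5626/7525 ≈ 0.74764)
S = -33756/7525 (S = -6*5626/7525 = -33756/7525 ≈ -4.4858)
U*S = (4159/7)*(-33756/7525) = -140391204/52675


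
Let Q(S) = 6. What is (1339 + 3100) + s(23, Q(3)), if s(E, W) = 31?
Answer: 4470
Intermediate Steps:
(1339 + 3100) + s(23, Q(3)) = (1339 + 3100) + 31 = 4439 + 31 = 4470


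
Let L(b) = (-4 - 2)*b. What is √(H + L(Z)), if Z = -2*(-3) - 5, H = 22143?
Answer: √22137 ≈ 148.79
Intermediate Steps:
Z = 1 (Z = 6 - 5 = 1)
L(b) = -6*b
√(H + L(Z)) = √(22143 - 6*1) = √(22143 - 6) = √22137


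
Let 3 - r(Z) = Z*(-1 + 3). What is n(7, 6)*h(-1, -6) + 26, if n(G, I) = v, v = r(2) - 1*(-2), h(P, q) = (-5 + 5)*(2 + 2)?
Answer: 26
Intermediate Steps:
r(Z) = 3 - 2*Z (r(Z) = 3 - Z*(-1 + 3) = 3 - Z*2 = 3 - 2*Z)
h(P, q) = 0 (h(P, q) = 0*4 = 0)
v = 1 (v = (3 - 2*2) - 1*(-2) = (3 - 4) + 2 = -1 + 2 = 1)
n(G, I) = 1
n(7, 6)*h(-1, -6) + 26 = 1*0 + 26 = 0 + 26 = 26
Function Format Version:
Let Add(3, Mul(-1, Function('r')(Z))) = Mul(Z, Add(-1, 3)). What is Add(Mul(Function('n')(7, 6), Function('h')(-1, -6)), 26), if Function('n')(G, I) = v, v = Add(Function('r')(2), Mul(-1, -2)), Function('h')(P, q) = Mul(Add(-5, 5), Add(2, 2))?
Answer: 26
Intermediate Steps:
Function('r')(Z) = Add(3, Mul(-2, Z)) (Function('r')(Z) = Add(3, Mul(-1, Mul(Z, Add(-1, 3)))) = Add(3, Mul(-1, Mul(Z, 2))) = Add(3, Mul(-1, Mul(2, Z))) = Add(3, Mul(-2, Z)))
Function('h')(P, q) = 0 (Function('h')(P, q) = Mul(0, 4) = 0)
v = 1 (v = Add(Add(3, Mul(-2, 2)), Mul(-1, -2)) = Add(Add(3, -4), 2) = Add(-1, 2) = 1)
Function('n')(G, I) = 1
Add(Mul(Function('n')(7, 6), Function('h')(-1, -6)), 26) = Add(Mul(1, 0), 26) = Add(0, 26) = 26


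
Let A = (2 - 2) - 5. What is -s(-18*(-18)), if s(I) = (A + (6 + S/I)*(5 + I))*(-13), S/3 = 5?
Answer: 2785861/108 ≈ 25795.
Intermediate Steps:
S = 15 (S = 3*5 = 15)
A = -5 (A = 0 - 5 = -5)
s(I) = 65 - 13*(5 + I)*(6 + 15/I) (s(I) = (-5 + (6 + 15/I)*(5 + I))*(-13) = (-5 + (5 + I)*(6 + 15/I))*(-13) = 65 - 13*(5 + I)*(6 + 15/I))
-s(-18*(-18)) = -(-520 - 975/((-18*(-18))) - (-1404)*(-18)) = -(-520 - 975/324 - 78*324) = -(-520 - 975*1/324 - 25272) = -(-520 - 325/108 - 25272) = -1*(-2785861/108) = 2785861/108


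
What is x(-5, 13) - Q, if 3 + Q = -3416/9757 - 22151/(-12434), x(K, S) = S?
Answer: 1767443845/121318538 ≈ 14.569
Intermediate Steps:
Q = -190302851/121318538 (Q = -3 + (-3416/9757 - 22151/(-12434)) = -3 + (-3416*1/9757 - 22151*(-1/12434)) = -3 + (-3416/9757 + 22151/12434) = -3 + 173652763/121318538 = -190302851/121318538 ≈ -1.5686)
x(-5, 13) - Q = 13 - 1*(-190302851/121318538) = 13 + 190302851/121318538 = 1767443845/121318538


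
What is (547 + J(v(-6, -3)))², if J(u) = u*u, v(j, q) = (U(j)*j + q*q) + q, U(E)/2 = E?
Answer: 43970161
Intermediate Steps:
U(E) = 2*E
v(j, q) = q + q² + 2*j² (v(j, q) = ((2*j)*j + q*q) + q = (2*j² + q²) + q = (q² + 2*j²) + q = q + q² + 2*j²)
J(u) = u²
(547 + J(v(-6, -3)))² = (547 + (-3 + (-3)² + 2*(-6)²)²)² = (547 + (-3 + 9 + 2*36)²)² = (547 + (-3 + 9 + 72)²)² = (547 + 78²)² = (547 + 6084)² = 6631² = 43970161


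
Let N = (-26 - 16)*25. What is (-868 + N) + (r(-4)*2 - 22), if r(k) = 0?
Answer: -1940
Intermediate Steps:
N = -1050 (N = -42*25 = -1050)
(-868 + N) + (r(-4)*2 - 22) = (-868 - 1050) + (0*2 - 22) = -1918 + (0 - 22) = -1918 - 22 = -1940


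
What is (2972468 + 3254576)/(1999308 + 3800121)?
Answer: 6227044/5799429 ≈ 1.0737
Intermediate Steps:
(2972468 + 3254576)/(1999308 + 3800121) = 6227044/5799429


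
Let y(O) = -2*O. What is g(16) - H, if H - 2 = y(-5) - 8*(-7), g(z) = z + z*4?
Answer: 12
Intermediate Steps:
g(z) = 5*z (g(z) = z + 4*z = 5*z)
H = 68 (H = 2 + (-2*(-5) - 8*(-7)) = 2 + (10 + 56) = 2 + 66 = 68)
g(16) - H = 5*16 - 1*68 = 80 - 68 = 12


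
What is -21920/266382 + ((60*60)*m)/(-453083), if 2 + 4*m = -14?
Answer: -3047839280/60346577853 ≈ -0.050506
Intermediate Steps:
m = -4 (m = -½ + (¼)*(-14) = -½ - 7/2 = -4)
-21920/266382 + ((60*60)*m)/(-453083) = -21920/266382 + ((60*60)*(-4))/(-453083) = -21920*1/266382 + (3600*(-4))*(-1/453083) = -10960/133191 - 14400*(-1/453083) = -10960/133191 + 14400/453083 = -3047839280/60346577853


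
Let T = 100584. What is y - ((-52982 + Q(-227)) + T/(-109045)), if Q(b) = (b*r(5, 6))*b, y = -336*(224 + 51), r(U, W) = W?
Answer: -38012114056/109045 ≈ -3.4859e+5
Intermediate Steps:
y = -92400 (y = -336*275 = -92400)
Q(b) = 6*b**2 (Q(b) = (b*6)*b = (6*b)*b = 6*b**2)
y - ((-52982 + Q(-227)) + T/(-109045)) = -92400 - ((-52982 + 6*(-227)**2) + 100584/(-109045)) = -92400 - ((-52982 + 6*51529) + 100584*(-1/109045)) = -92400 - ((-52982 + 309174) - 100584/109045) = -92400 - (256192 - 100584/109045) = -92400 - 1*27936356056/109045 = -92400 - 27936356056/109045 = -38012114056/109045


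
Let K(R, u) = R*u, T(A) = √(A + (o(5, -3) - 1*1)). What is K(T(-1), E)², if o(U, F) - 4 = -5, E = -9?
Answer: -243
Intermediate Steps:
o(U, F) = -1 (o(U, F) = 4 - 5 = -1)
T(A) = √(-2 + A) (T(A) = √(A + (-1 - 1*1)) = √(A + (-1 - 1)) = √(A - 2) = √(-2 + A))
K(T(-1), E)² = (√(-2 - 1)*(-9))² = (√(-3)*(-9))² = ((I*√3)*(-9))² = (-9*I*√3)² = -243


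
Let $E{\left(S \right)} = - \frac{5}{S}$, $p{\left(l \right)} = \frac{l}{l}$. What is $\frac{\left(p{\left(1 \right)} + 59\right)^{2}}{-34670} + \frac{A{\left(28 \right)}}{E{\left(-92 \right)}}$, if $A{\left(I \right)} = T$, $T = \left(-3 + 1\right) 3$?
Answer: $- \frac{1915584}{17335} \approx -110.5$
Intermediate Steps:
$p{\left(l \right)} = 1$
$T = -6$ ($T = \left(-2\right) 3 = -6$)
$A{\left(I \right)} = -6$
$\frac{\left(p{\left(1 \right)} + 59\right)^{2}}{-34670} + \frac{A{\left(28 \right)}}{E{\left(-92 \right)}} = \frac{\left(1 + 59\right)^{2}}{-34670} - \frac{6}{\left(-5\right) \frac{1}{-92}} = 60^{2} \left(- \frac{1}{34670}\right) - \frac{6}{\left(-5\right) \left(- \frac{1}{92}\right)} = 3600 \left(- \frac{1}{34670}\right) - \frac{6}{\frac{5}{92}} = - \frac{360}{3467} - \frac{552}{5} = - \frac{1915584}{17335}$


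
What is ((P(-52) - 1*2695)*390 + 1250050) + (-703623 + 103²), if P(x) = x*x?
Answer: 560546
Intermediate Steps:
P(x) = x²
((P(-52) - 1*2695)*390 + 1250050) + (-703623 + 103²) = (((-52)² - 1*2695)*390 + 1250050) + (-703623 + 103²) = ((2704 - 2695)*390 + 1250050) + (-703623 + 10609) = (9*390 + 1250050) - 693014 = (3510 + 1250050) - 693014 = 1253560 - 693014 = 560546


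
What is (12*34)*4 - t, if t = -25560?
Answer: 27192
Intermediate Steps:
(12*34)*4 - t = (12*34)*4 - 1*(-25560) = 408*4 + 25560 = 1632 + 25560 = 27192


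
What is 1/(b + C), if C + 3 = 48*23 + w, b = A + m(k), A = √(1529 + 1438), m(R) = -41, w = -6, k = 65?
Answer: 1054/1107949 - √2967/1107949 ≈ 0.00090214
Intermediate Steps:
A = √2967 ≈ 54.470
b = -41 + √2967 (b = √2967 - 41 = -41 + √2967 ≈ 13.470)
C = 1095 (C = -3 + (48*23 - 6) = -3 + (1104 - 6) = -3 + 1098 = 1095)
1/(b + C) = 1/((-41 + √2967) + 1095) = 1/(1054 + √2967)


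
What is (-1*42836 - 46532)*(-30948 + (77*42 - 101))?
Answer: 2485770920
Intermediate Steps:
(-1*42836 - 46532)*(-30948 + (77*42 - 101)) = (-42836 - 46532)*(-30948 + (3234 - 101)) = -89368*(-30948 + 3133) = -89368*(-27815) = 2485770920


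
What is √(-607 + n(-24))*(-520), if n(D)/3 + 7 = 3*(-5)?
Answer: -520*I*√673 ≈ -13490.0*I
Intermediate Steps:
n(D) = -66 (n(D) = -21 + 3*(3*(-5)) = -21 + 3*(-15) = -21 - 45 = -66)
√(-607 + n(-24))*(-520) = √(-607 - 66)*(-520) = √(-673)*(-520) = (I*√673)*(-520) = -520*I*√673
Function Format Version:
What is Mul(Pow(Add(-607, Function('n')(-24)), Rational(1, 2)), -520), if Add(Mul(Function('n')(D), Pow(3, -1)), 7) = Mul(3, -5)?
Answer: Mul(-520, I, Pow(673, Rational(1, 2))) ≈ Mul(-13490., I)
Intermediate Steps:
Function('n')(D) = -66 (Function('n')(D) = Add(-21, Mul(3, Mul(3, -5))) = Add(-21, Mul(3, -15)) = Add(-21, -45) = -66)
Mul(Pow(Add(-607, Function('n')(-24)), Rational(1, 2)), -520) = Mul(Pow(Add(-607, -66), Rational(1, 2)), -520) = Mul(Pow(-673, Rational(1, 2)), -520) = Mul(Mul(I, Pow(673, Rational(1, 2))), -520) = Mul(-520, I, Pow(673, Rational(1, 2)))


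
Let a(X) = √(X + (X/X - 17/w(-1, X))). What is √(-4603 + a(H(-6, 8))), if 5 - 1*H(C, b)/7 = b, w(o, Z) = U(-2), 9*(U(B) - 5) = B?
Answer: √(-8510947 + 43*I*√43559)/43 ≈ 0.03577 + 67.845*I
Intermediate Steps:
U(B) = 5 + B/9
w(o, Z) = 43/9 (w(o, Z) = 5 + (⅑)*(-2) = 5 - 2/9 = 43/9)
H(C, b) = 35 - 7*b
a(X) = √(-110/43 + X) (a(X) = √(X + (X/X - 17/43/9)) = √(X + (1 - 17*9/43)) = √(X + (1 - 153/43)) = √(X - 110/43) = √(-110/43 + X))
√(-4603 + a(H(-6, 8))) = √(-4603 + √(-4730 + 1849*(35 - 7*8))/43) = √(-4603 + √(-4730 + 1849*(35 - 56))/43) = √(-4603 + √(-4730 + 1849*(-21))/43) = √(-4603 + √(-4730 - 38829)/43) = √(-4603 + √(-43559)/43) = √(-4603 + (I*√43559)/43) = √(-4603 + I*√43559/43)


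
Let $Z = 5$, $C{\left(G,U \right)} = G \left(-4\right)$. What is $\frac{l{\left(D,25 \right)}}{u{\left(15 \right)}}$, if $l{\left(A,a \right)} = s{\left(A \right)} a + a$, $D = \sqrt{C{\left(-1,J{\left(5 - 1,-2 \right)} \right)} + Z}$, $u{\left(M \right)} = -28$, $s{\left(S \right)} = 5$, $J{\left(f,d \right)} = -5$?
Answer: $- \frac{75}{14} \approx -5.3571$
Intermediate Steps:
$C{\left(G,U \right)} = - 4 G$
$D = 3$ ($D = \sqrt{\left(-4\right) \left(-1\right) + 5} = \sqrt{4 + 5} = \sqrt{9} = 3$)
$l{\left(A,a \right)} = 6 a$ ($l{\left(A,a \right)} = 5 a + a = 6 a$)
$\frac{l{\left(D,25 \right)}}{u{\left(15 \right)}} = \frac{6 \cdot 25}{-28} = 150 \left(- \frac{1}{28}\right) = - \frac{75}{14}$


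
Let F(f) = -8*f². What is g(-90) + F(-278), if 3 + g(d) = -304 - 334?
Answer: -618913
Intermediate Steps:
g(d) = -641 (g(d) = -3 + (-304 - 334) = -3 - 638 = -641)
g(-90) + F(-278) = -641 - 8*(-278)² = -641 - 8*77284 = -641 - 618272 = -618913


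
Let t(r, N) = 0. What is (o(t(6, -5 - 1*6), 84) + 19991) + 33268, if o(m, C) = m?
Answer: 53259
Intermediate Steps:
(o(t(6, -5 - 1*6), 84) + 19991) + 33268 = (0 + 19991) + 33268 = 19991 + 33268 = 53259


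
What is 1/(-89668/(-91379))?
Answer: 3151/3092 ≈ 1.0191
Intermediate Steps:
1/(-89668/(-91379)) = 1/(-89668*(-1/91379)) = 1/(3092/3151) = 3151/3092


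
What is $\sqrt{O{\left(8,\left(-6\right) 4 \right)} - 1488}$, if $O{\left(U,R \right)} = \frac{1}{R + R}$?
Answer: $\frac{5 i \sqrt{8571}}{12} \approx 38.575 i$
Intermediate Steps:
$O{\left(U,R \right)} = \frac{1}{2 R}$
$\sqrt{O{\left(8,\left(-6\right) 4 \right)} - 1488} = \sqrt{\frac{1}{2 \left(\left(-6\right) 4\right)} - 1488} = \sqrt{\frac{1}{2 \left(-24\right)} - 1488} = \sqrt{\frac{1}{2} \left(- \frac{1}{24}\right) - 1488} = \sqrt{- \frac{1}{48} - 1488} = \sqrt{- \frac{71425}{48}} = \frac{5 i \sqrt{8571}}{12}$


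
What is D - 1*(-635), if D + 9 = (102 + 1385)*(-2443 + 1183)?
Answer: -1872994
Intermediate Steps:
D = -1873629 (D = -9 + (102 + 1385)*(-2443 + 1183) = -9 + 1487*(-1260) = -9 - 1873620 = -1873629)
D - 1*(-635) = -1873629 - 1*(-635) = -1873629 + 635 = -1872994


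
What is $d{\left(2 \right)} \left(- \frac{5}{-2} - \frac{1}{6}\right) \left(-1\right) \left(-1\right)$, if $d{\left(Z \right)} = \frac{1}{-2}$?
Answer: $- \frac{7}{6} \approx -1.1667$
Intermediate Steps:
$d{\left(Z \right)} = - \frac{1}{2}$
$d{\left(2 \right)} \left(- \frac{5}{-2} - \frac{1}{6}\right) \left(-1\right) \left(-1\right) = - \frac{\left(- \frac{5}{-2} - \frac{1}{6}\right) \left(-1\right) \left(-1\right)}{2} = - \frac{\left(\left(-5\right) \left(- \frac{1}{2}\right) - \frac{1}{6}\right) \left(-1\right) \left(-1\right)}{2} = - \frac{\left(\frac{5}{2} - \frac{1}{6}\right) \left(-1\right) \left(-1\right)}{2} = - \frac{\frac{7}{3} \left(-1\right) \left(-1\right)}{2} = - \frac{\left(- \frac{7}{3}\right) \left(-1\right)}{2} = \left(- \frac{1}{2}\right) \frac{7}{3} = - \frac{7}{6}$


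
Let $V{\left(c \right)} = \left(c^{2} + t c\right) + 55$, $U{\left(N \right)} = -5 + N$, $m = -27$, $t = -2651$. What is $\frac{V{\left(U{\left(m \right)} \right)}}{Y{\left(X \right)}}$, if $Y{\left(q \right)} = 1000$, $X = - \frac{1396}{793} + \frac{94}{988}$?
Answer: $\frac{85911}{1000} \approx 85.911$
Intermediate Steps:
$X = - \frac{50181}{30134}$ ($X = \left(-1396\right) \frac{1}{793} + 94 \cdot \frac{1}{988} = - \frac{1396}{793} + \frac{47}{494} = - \frac{50181}{30134} \approx -1.6653$)
$V{\left(c \right)} = 55 + c^{2} - 2651 c$ ($V{\left(c \right)} = \left(c^{2} - 2651 c\right) + 55 = 55 + c^{2} - 2651 c$)
$\frac{V{\left(U{\left(m \right)} \right)}}{Y{\left(X \right)}} = \frac{55 + \left(-5 - 27\right)^{2} - 2651 \left(-5 - 27\right)}{1000} = \left(55 + \left(-32\right)^{2} - -84832\right) \frac{1}{1000} = \left(55 + 1024 + 84832\right) \frac{1}{1000} = 85911 \cdot \frac{1}{1000} = \frac{85911}{1000}$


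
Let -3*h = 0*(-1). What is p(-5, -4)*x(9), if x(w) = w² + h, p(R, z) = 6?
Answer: 486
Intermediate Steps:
h = 0 (h = -0*(-1) = -⅓*0 = 0)
x(w) = w² (x(w) = w² + 0 = w²)
p(-5, -4)*x(9) = 6*9² = 6*81 = 486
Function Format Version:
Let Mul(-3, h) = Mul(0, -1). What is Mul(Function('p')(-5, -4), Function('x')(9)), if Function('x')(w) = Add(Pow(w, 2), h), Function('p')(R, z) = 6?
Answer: 486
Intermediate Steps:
h = 0 (h = Mul(Rational(-1, 3), Mul(0, -1)) = Mul(Rational(-1, 3), 0) = 0)
Function('x')(w) = Pow(w, 2) (Function('x')(w) = Add(Pow(w, 2), 0) = Pow(w, 2))
Mul(Function('p')(-5, -4), Function('x')(9)) = Mul(6, Pow(9, 2)) = Mul(6, 81) = 486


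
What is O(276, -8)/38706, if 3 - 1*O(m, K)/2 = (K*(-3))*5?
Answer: -39/6451 ≈ -0.0060456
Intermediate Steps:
O(m, K) = 6 + 30*K (O(m, K) = 6 - 2*K*(-3)*5 = 6 - 2*(-3*K)*5 = 6 - (-30)*K = 6 + 30*K)
O(276, -8)/38706 = (6 + 30*(-8))/38706 = (6 - 240)*(1/38706) = -234*1/38706 = -39/6451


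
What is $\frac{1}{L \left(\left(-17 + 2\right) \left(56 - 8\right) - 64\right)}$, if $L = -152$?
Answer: $\frac{1}{119168} \approx 8.3915 \cdot 10^{-6}$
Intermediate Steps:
$\frac{1}{L \left(\left(-17 + 2\right) \left(56 - 8\right) - 64\right)} = \frac{1}{\left(-152\right) \left(\left(-17 + 2\right) \left(56 - 8\right) - 64\right)} = \frac{1}{\left(-152\right) \left(\left(-15\right) 48 - 64\right)} = \frac{1}{\left(-152\right) \left(-720 - 64\right)} = \frac{1}{\left(-152\right) \left(-784\right)} = \frac{1}{119168}$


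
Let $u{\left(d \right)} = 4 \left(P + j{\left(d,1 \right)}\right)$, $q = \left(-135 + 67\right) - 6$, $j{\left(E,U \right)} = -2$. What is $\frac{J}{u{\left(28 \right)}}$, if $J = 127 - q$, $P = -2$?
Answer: $- \frac{201}{16} \approx -12.563$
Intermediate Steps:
$q = -74$ ($q = -68 - 6 = -74$)
$u{\left(d \right)} = -16$ ($u{\left(d \right)} = 4 \left(-2 - 2\right) = 4 \left(-4\right) = -16$)
$J = 201$ ($J = 127 - -74 = 127 + 74 = 201$)
$\frac{J}{u{\left(28 \right)}} = \frac{201}{-16} = 201 \left(- \frac{1}{16}\right) = - \frac{201}{16}$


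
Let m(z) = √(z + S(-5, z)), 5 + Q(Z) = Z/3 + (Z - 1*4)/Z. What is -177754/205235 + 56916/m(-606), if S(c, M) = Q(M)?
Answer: -177754/205235 - 28458*I*√74548302/123017 ≈ -0.8661 - 1997.4*I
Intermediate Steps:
Q(Z) = -5 + Z/3 + (-4 + Z)/Z (Q(Z) = -5 + (Z/3 + (Z - 1*4)/Z) = -5 + (Z*(⅓) + (Z - 4)/Z) = -5 + (Z/3 + (-4 + Z)/Z) = -5 + Z/3 + (-4 + Z)/Z)
S(c, M) = -4 - 4/M + M/3
m(z) = √(-4 - 4/z + 4*z/3) (m(z) = √(z + (-4 - 4/z + z/3)) = √(-4 - 4/z + 4*z/3))
-177754/205235 + 56916/m(-606) = -177754/205235 + 56916/((2*√(-9 - 9/(-606) + 3*(-606))/3)) = -177754*1/205235 + 56916/((2*√(-9 - 9*(-1/606) - 1818)/3)) = -177754/205235 + 56916/((2*√(-9 + 3/202 - 1818)/3)) = -177754/205235 + 56916/((2*√(-369051/202)/3)) = -177754/205235 + 56916/((2*(I*√74548302/202)/3)) = -177754/205235 + 56916/((I*√74548302/303)) = -177754/205235 + 56916*(-I*√74548302/246034) = -177754/205235 - 28458*I*√74548302/123017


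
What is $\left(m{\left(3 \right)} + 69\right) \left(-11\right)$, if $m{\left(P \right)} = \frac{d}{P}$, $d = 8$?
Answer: $- \frac{2365}{3} \approx -788.33$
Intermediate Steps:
$m{\left(P \right)} = \frac{8}{P}$
$\left(m{\left(3 \right)} + 69\right) \left(-11\right) = \left(\frac{8}{3} + 69\right) \left(-11\right) = \frac{215}{3} \left(-11\right) = - \frac{2365}{3}$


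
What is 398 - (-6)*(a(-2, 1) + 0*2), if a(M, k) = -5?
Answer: 368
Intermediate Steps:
398 - (-6)*(a(-2, 1) + 0*2) = 398 - (-6)*(-5 + 0*2) = 398 - (-6)*(-5 + 0) = 398 - (-6)*(-5) = 398 - 1*30 = 398 - 30 = 368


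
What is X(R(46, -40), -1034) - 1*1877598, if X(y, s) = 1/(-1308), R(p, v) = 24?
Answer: -2455898185/1308 ≈ -1.8776e+6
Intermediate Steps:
X(y, s) = -1/1308
X(R(46, -40), -1034) - 1*1877598 = -1/1308 - 1*1877598 = -1/1308 - 1877598 = -2455898185/1308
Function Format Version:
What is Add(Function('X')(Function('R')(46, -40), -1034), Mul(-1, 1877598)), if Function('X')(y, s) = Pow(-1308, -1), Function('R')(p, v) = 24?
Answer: Rational(-2455898185, 1308) ≈ -1.8776e+6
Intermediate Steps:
Function('X')(y, s) = Rational(-1, 1308)
Add(Function('X')(Function('R')(46, -40), -1034), Mul(-1, 1877598)) = Add(Rational(-1, 1308), Mul(-1, 1877598)) = Add(Rational(-1, 1308), -1877598) = Rational(-2455898185, 1308)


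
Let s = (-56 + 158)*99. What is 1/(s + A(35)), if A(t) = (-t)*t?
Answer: 1/8873 ≈ 0.00011270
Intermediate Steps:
s = 10098 (s = 102*99 = 10098)
A(t) = -t²
1/(s + A(35)) = 1/(10098 - 1*35²) = 1/(10098 - 1*1225) = 1/(10098 - 1225) = 1/8873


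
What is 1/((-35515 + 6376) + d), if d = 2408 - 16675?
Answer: -1/43406 ≈ -2.3038e-5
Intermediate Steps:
d = -14267
1/((-35515 + 6376) + d) = 1/((-35515 + 6376) - 14267) = 1/(-29139 - 14267) = 1/(-43406) = -1/43406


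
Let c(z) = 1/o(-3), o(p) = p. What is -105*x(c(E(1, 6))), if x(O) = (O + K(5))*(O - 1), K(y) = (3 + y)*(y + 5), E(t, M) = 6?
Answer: 33460/3 ≈ 11153.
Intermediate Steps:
K(y) = (3 + y)*(5 + y)
c(z) = -⅓ (c(z) = 1/(-3) = -⅓)
x(O) = (-1 + O)*(80 + O) (x(O) = (O + (15 + 5² + 8*5))*(O - 1) = (O + (15 + 25 + 40))*(-1 + O) = (O + 80)*(-1 + O) = (80 + O)*(-1 + O) = (-1 + O)*(80 + O))
-105*x(c(E(1, 6))) = -105*(-80 + (-⅓)² + 79*(-⅓)) = -105*(-80 + ⅑ - 79/3) = -105*(-956/9) = 33460/3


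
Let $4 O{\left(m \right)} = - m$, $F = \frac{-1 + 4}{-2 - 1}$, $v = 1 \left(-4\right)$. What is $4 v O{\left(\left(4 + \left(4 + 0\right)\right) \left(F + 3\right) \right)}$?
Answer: $64$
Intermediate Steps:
$v = -4$
$F = -1$ ($F = \frac{3}{-3} = 3 \left(- \frac{1}{3}\right) = -1$)
$O{\left(m \right)} = - \frac{m}{4}$ ($O{\left(m \right)} = \frac{\left(-1\right) m}{4} = - \frac{m}{4}$)
$4 v O{\left(\left(4 + \left(4 + 0\right)\right) \left(F + 3\right) \right)} = 4 \left(-4\right) \left(- \frac{\left(4 + \left(4 + 0\right)\right) \left(-1 + 3\right)}{4}\right) = - 16 \left(- \frac{\left(4 + 4\right) 2}{4}\right) = - 16 \left(- \frac{8 \cdot 2}{4}\right) = - 16 \left(\left(- \frac{1}{4}\right) 16\right) = \left(-16\right) \left(-4\right) = 64$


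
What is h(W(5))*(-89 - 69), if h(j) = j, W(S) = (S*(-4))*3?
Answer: 9480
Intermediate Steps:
W(S) = -12*S (W(S) = -4*S*3 = -12*S)
h(W(5))*(-89 - 69) = (-12*5)*(-89 - 69) = -60*(-158) = 9480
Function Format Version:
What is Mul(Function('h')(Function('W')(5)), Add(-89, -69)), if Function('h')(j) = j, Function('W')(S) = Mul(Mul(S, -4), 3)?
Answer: 9480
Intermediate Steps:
Function('W')(S) = Mul(-12, S) (Function('W')(S) = Mul(Mul(-4, S), 3) = Mul(-12, S))
Mul(Function('h')(Function('W')(5)), Add(-89, -69)) = Mul(Mul(-12, 5), Add(-89, -69)) = Mul(-60, -158) = 9480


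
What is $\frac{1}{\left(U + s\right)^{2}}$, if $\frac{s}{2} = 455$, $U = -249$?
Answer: $\frac{1}{436921} \approx 2.2887 \cdot 10^{-6}$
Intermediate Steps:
$s = 910$ ($s = 2 \cdot 455 = 910$)
$\frac{1}{\left(U + s\right)^{2}} = \frac{1}{\left(-249 + 910\right)^{2}} = \frac{1}{661^{2}} = \frac{1}{436921}$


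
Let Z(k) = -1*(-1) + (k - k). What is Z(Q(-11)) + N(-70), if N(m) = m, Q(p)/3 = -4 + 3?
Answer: -69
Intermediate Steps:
Q(p) = -3 (Q(p) = 3*(-4 + 3) = 3*(-1) = -3)
Z(k) = 1 (Z(k) = 1 + 0 = 1)
Z(Q(-11)) + N(-70) = 1 - 70 = -69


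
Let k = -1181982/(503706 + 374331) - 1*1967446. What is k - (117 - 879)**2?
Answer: -745772827104/292679 ≈ -2.5481e+6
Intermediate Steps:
k = -575830521828/292679 (k = -1181982/878037 - 1967446 = -1181982*1/878037 - 1967446 = -393994/292679 - 1967446 = -575830521828/292679 ≈ -1.9674e+6)
k - (117 - 879)**2 = -575830521828/292679 - (117 - 879)**2 = -575830521828/292679 - 1*(-762)**2 = -575830521828/292679 - 1*580644 = -575830521828/292679 - 580644 = -745772827104/292679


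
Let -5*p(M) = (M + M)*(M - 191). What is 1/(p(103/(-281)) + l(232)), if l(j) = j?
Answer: 394805/80517316 ≈ 0.0049034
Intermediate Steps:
p(M) = -2*M*(-191 + M)/5 (p(M) = -(M + M)*(M - 191)/5 = -2*M*(-191 + M)/5)
1/(p(103/(-281)) + l(232)) = 1/(2*(103/(-281))*(191 - 103/(-281))/5 + 232) = 1/(2*(103*(-1/281))*(191 - 103*(-1)/281)/5 + 232) = 1/((2/5)*(-103/281)*(191 - 1*(-103/281)) + 232) = 1/((2/5)*(-103/281)*(191 + 103/281) + 232) = 1/((2/5)*(-103/281)*(53774/281) + 232) = 1/(-11077444/394805 + 232) = 1/(80517316/394805) = 394805/80517316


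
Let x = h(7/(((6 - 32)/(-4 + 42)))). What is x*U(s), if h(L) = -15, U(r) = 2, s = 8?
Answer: -30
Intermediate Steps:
x = -15
x*U(s) = -15*2 = -30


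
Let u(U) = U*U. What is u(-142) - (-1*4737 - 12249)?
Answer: 37150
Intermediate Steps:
u(U) = U**2
u(-142) - (-1*4737 - 12249) = (-142)**2 - (-1*4737 - 12249) = 20164 - (-4737 - 12249) = 20164 - 1*(-16986) = 20164 + 16986 = 37150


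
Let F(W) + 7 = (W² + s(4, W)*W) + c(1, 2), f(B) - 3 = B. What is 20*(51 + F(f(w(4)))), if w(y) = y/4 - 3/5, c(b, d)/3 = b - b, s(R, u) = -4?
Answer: 4196/5 ≈ 839.20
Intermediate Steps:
c(b, d) = 0 (c(b, d) = 3*(b - b) = 3*0 = 0)
w(y) = -⅗ + y/4 (w(y) = y*(¼) - 3*⅕ = y/4 - ⅗ = -⅗ + y/4)
f(B) = 3 + B
F(W) = -7 + W² - 4*W (F(W) = -7 + ((W² - 4*W) + 0) = -7 + (W² - 4*W) = -7 + W² - 4*W)
20*(51 + F(f(w(4)))) = 20*(51 + (-7 + (3 + (-⅗ + (¼)*4))² - 4*(3 + (-⅗ + (¼)*4)))) = 20*(51 + (-7 + (3 + (-⅗ + 1))² - 4*(3 + (-⅗ + 1)))) = 20*(51 + (-7 + (3 + ⅖)² - 4*(3 + ⅖))) = 20*(51 + (-7 + (17/5)² - 4*17/5)) = 20*(51 + (-7 + 289/25 - 68/5)) = 20*(51 - 226/25) = 20*(1049/25) = 4196/5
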